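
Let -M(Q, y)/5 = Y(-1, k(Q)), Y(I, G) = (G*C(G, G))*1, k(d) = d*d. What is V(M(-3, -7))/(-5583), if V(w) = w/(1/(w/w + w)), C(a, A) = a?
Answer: -54540/1861 ≈ -29.307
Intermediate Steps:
k(d) = d²
Y(I, G) = G² (Y(I, G) = (G*G)*1 = G²*1 = G²)
M(Q, y) = -5*Q⁴
V(w) = w*(1 + w) (V(w) = w/(1/(1 + w)) = w*(1 + w))
V(M(-3, -7))/(-5583) = ((-5*(-3)⁴)*(1 - 5*(-3)⁴))/(-5583) = ((-5*81)*(1 - 5*81))*(-1/5583) = -405*(1 - 405)*(-1/5583) = -405*(-404)*(-1/5583) = 163620*(-1/5583) = -54540/1861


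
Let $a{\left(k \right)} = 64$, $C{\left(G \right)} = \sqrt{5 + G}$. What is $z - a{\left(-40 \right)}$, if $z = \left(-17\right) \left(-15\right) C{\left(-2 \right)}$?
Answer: $-64 + 255 \sqrt{3} \approx 377.67$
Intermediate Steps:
$z = 255 \sqrt{3}$ ($z = \left(-17\right) \left(-15\right) \sqrt{5 - 2} = 255 \sqrt{3} \approx 441.67$)
$z - a{\left(-40 \right)} = 255 \sqrt{3} - 64 = -64 + 255 \sqrt{3}$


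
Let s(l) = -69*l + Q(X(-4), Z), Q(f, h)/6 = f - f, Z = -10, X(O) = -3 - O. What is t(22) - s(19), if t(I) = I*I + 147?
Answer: 1942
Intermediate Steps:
t(I) = 147 + I² (t(I) = I² + 147 = 147 + I²)
Q(f, h) = 0 (Q(f, h) = 6*(f - f) = 6*0 = 0)
s(l) = -69*l (s(l) = -69*l + 0 = -69*l)
t(22) - s(19) = (147 + 22²) - (-69)*19 = (147 + 484) - 1*(-1311) = 631 + 1311 = 1942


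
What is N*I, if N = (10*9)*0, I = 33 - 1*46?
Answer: 0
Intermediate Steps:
I = -13 (I = 33 - 46 = -13)
N = 0 (N = 90*0 = 0)
N*I = 0*(-13) = 0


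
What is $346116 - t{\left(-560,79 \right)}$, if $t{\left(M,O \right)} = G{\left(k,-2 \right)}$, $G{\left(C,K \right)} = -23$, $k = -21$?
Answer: $346139$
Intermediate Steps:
$t{\left(M,O \right)} = -23$
$346116 - t{\left(-560,79 \right)} = 346116 - -23 = 346116 + 23 = 346139$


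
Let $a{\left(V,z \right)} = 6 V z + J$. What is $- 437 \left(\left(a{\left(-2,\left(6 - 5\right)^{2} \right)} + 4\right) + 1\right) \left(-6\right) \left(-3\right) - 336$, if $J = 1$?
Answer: $46860$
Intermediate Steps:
$a{\left(V,z \right)} = 1 + 6 V z$ ($a{\left(V,z \right)} = 6 V z + 1 = 1 + 6 V z$)
$- 437 \left(\left(a{\left(-2,\left(6 - 5\right)^{2} \right)} + 4\right) + 1\right) \left(-6\right) \left(-3\right) - 336 = - 437 \left(\left(\left(1 + 6 \left(-2\right) \left(6 - 5\right)^{2}\right) + 4\right) + 1\right) \left(-6\right) \left(-3\right) - 336 = - 437 \left(\left(\left(1 + 6 \left(-2\right) 1^{2}\right) + 4\right) + 1\right) \left(-6\right) \left(-3\right) - 336 = - 437 \left(\left(\left(1 + 6 \left(-2\right) 1\right) + 4\right) + 1\right) \left(-6\right) \left(-3\right) - 336 = - 437 \left(\left(\left(1 - 12\right) + 4\right) + 1\right) \left(-6\right) \left(-3\right) - 336 = - 437 \left(\left(-11 + 4\right) + 1\right) \left(-6\right) \left(-3\right) - 336 = - 437 \left(-7 + 1\right) \left(-6\right) \left(-3\right) - 336 = - 437 \left(-6\right) \left(-6\right) \left(-3\right) - 336 = - 437 \cdot 36 \left(-3\right) - 336 = \left(-437\right) \left(-108\right) - 336 = 47196 - 336 = 46860$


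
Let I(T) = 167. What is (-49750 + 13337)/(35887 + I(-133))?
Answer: -36413/36054 ≈ -1.0100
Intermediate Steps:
(-49750 + 13337)/(35887 + I(-133)) = (-49750 + 13337)/(35887 + 167) = -36413/36054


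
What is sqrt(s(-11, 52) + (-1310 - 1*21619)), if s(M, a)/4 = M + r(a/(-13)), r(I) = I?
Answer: I*sqrt(22989) ≈ 151.62*I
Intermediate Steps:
s(M, a) = 4*M - 4*a/13 (s(M, a) = 4*(M + a/(-13)) = 4*(M + a*(-1/13)) = 4*(M - a/13) = 4*M - 4*a/13)
sqrt(s(-11, 52) + (-1310 - 1*21619)) = sqrt((4*(-11) - 4/13*52) + (-1310 - 1*21619)) = sqrt((-44 - 16) + (-1310 - 21619)) = sqrt(-60 - 22929) = sqrt(-22989) = I*sqrt(22989)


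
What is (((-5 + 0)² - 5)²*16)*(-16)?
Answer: -102400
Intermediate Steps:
(((-5 + 0)² - 5)²*16)*(-16) = (((-5)² - 5)²*16)*(-16) = ((25 - 5)²*16)*(-16) = (20²*16)*(-16) = (400*16)*(-16) = 6400*(-16) = -102400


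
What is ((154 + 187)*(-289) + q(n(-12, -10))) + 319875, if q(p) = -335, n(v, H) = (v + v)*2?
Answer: 220991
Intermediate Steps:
n(v, H) = 4*v (n(v, H) = (2*v)*2 = 4*v)
((154 + 187)*(-289) + q(n(-12, -10))) + 319875 = ((154 + 187)*(-289) - 335) + 319875 = (341*(-289) - 335) + 319875 = (-98549 - 335) + 319875 = -98884 + 319875 = 220991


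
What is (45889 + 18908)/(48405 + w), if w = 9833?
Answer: 64797/58238 ≈ 1.1126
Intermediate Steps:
(45889 + 18908)/(48405 + w) = (45889 + 18908)/(48405 + 9833) = 64797/58238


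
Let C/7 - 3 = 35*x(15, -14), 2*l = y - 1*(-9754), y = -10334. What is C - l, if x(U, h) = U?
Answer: 3986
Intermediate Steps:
l = -290 (l = (-10334 - 1*(-9754))/2 = (-10334 + 9754)/2 = (1/2)*(-580) = -290)
C = 3696 (C = 21 + 7*(35*15) = 21 + 7*525 = 21 + 3675 = 3696)
C - l = 3696 - 1*(-290) = 3696 + 290 = 3986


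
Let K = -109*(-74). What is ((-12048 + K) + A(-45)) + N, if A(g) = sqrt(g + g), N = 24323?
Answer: 20341 + 3*I*sqrt(10) ≈ 20341.0 + 9.4868*I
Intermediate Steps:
K = 8066
A(g) = sqrt(2)*sqrt(g) (A(g) = sqrt(2*g) = sqrt(2)*sqrt(g))
((-12048 + K) + A(-45)) + N = ((-12048 + 8066) + sqrt(2)*sqrt(-45)) + 24323 = (-3982 + sqrt(2)*(3*I*sqrt(5))) + 24323 = (-3982 + 3*I*sqrt(10)) + 24323 = 20341 + 3*I*sqrt(10)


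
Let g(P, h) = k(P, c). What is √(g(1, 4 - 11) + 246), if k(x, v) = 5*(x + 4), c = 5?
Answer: √271 ≈ 16.462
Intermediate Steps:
k(x, v) = 20 + 5*x (k(x, v) = 5*(4 + x) = 20 + 5*x)
g(P, h) = 20 + 5*P
√(g(1, 4 - 11) + 246) = √((20 + 5*1) + 246) = √((20 + 5) + 246) = √(25 + 246) = √271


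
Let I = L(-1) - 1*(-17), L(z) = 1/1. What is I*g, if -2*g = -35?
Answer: 315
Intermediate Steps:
g = 35/2 (g = -1/2*(-35) = 35/2 ≈ 17.500)
L(z) = 1
I = 18 (I = 1 - 1*(-17) = 1 + 17 = 18)
I*g = 18*(35/2) = 315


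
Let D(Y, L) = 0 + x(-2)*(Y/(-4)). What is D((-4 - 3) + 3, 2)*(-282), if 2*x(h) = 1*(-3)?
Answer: 423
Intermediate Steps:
x(h) = -3/2 (x(h) = (1*(-3))/2 = (½)*(-3) = -3/2)
D(Y, L) = 3*Y/8 (D(Y, L) = 0 - 3*Y/(2*(-4)) = 0 - 3*Y*(-1)/(2*4) = 0 - (-3)*Y/8 = 0 + 3*Y/8 = 3*Y/8)
D((-4 - 3) + 3, 2)*(-282) = (3*((-4 - 3) + 3)/8)*(-282) = (3*(-7 + 3)/8)*(-282) = ((3/8)*(-4))*(-282) = -3/2*(-282) = 423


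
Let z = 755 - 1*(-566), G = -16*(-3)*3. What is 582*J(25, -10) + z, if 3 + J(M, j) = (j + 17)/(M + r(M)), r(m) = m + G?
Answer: -404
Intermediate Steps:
G = 144 (G = -4*(-12)*3 = 48*3 = 144)
r(m) = 144 + m (r(m) = m + 144 = 144 + m)
J(M, j) = -3 + (17 + j)/(144 + 2*M) (J(M, j) = -3 + (j + 17)/(M + (144 + M)) = -3 + (17 + j)/(144 + 2*M))
z = 1321 (z = 755 + 566 = 1321)
582*J(25, -10) + z = 582*((-415 - 10 - 6*25)/(2*(72 + 25))) + 1321 = 582*((½)*(-415 - 10 - 150)/97) + 1321 = 582*((½)*(1/97)*(-575)) + 1321 = 582*(-575/194) + 1321 = -1725 + 1321 = -404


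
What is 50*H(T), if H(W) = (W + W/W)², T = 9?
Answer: 5000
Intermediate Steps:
H(W) = (1 + W)² (H(W) = (W + 1)² = (1 + W)²)
50*H(T) = 50*(1 + 9)² = 50*10² = 50*100 = 5000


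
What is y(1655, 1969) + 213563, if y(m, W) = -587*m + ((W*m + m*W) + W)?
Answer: 5761437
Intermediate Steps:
y(m, W) = W - 587*m + 2*W*m (y(m, W) = -587*m + ((W*m + W*m) + W) = -587*m + (2*W*m + W) = -587*m + (W + 2*W*m) = W - 587*m + 2*W*m)
y(1655, 1969) + 213563 = (1969 - 587*1655 + 2*1969*1655) + 213563 = (1969 - 971485 + 6517390) + 213563 = 5547874 + 213563 = 5761437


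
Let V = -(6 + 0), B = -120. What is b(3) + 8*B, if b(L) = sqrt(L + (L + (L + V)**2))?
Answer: -960 + sqrt(15) ≈ -956.13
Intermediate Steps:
V = -6 (V = -1*6 = -6)
b(L) = sqrt((-6 + L)**2 + 2*L) (b(L) = sqrt(L + (L + (L - 6)**2)) = sqrt(L + (L + (-6 + L)**2)) = sqrt((-6 + L)**2 + 2*L))
b(3) + 8*B = sqrt((-6 + 3)**2 + 2*3) + 8*(-120) = sqrt((-3)**2 + 6) - 960 = sqrt(9 + 6) - 960 = sqrt(15) - 960 = -960 + sqrt(15)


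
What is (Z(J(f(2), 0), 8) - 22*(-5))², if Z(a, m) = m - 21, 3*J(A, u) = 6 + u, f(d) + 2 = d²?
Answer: 9409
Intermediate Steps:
f(d) = -2 + d²
J(A, u) = 2 + u/3 (J(A, u) = (6 + u)/3 = 2 + u/3)
Z(a, m) = -21 + m
(Z(J(f(2), 0), 8) - 22*(-5))² = ((-21 + 8) - 22*(-5))² = (-13 + 110)² = 97² = 9409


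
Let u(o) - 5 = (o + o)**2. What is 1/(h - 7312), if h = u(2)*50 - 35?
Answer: -1/6297 ≈ -0.00015881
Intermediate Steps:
u(o) = 5 + 4*o**2 (u(o) = 5 + (o + o)**2 = 5 + (2*o)**2 = 5 + 4*o**2)
h = 1015 (h = (5 + 4*2**2)*50 - 35 = (5 + 4*4)*50 - 35 = (5 + 16)*50 - 35 = 21*50 - 35 = 1050 - 35 = 1015)
1/(h - 7312) = 1/(1015 - 7312) = 1/(-6297) = -1/6297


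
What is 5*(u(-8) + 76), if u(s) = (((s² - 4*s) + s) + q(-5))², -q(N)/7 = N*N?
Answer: 38225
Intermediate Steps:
q(N) = -7*N² (q(N) = -7*N*N = -7*N²)
u(s) = (-175 + s² - 3*s)² (u(s) = (((s² - 4*s) + s) - 7*(-5)²)² = ((s² - 3*s) - 7*25)² = ((s² - 3*s) - 175)² = (-175 + s² - 3*s)²)
5*(u(-8) + 76) = 5*((175 - 1*(-8)² + 3*(-8))² + 76) = 5*((175 - 1*64 - 24)² + 76) = 5*((175 - 64 - 24)² + 76) = 5*(87² + 76) = 5*(7569 + 76) = 5*7645 = 38225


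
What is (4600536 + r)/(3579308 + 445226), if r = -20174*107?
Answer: 1220959/2012267 ≈ 0.60676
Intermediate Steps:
r = -2158618
(4600536 + r)/(3579308 + 445226) = (4600536 - 2158618)/(3579308 + 445226) = 2441918/4024534 = 2441918*(1/4024534) = 1220959/2012267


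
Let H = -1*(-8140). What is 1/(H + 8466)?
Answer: 1/16606 ≈ 6.0219e-5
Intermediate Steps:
H = 8140
1/(H + 8466) = 1/(8140 + 8466) = 1/16606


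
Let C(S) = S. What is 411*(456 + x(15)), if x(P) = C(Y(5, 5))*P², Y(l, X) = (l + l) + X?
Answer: 1574541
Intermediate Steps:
Y(l, X) = X + 2*l (Y(l, X) = 2*l + X = X + 2*l)
x(P) = 15*P² (x(P) = (5 + 2*5)*P² = (5 + 10)*P² = 15*P²)
411*(456 + x(15)) = 411*(456 + 15*15²) = 411*(456 + 15*225) = 411*(456 + 3375) = 411*3831 = 1574541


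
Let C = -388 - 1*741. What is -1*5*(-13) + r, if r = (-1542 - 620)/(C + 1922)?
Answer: 49383/793 ≈ 62.274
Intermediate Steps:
C = -1129 (C = -388 - 741 = -1129)
r = -2162/793 (r = (-1542 - 620)/(-1129 + 1922) = -2162/793 ≈ -2.7264)
-1*5*(-13) + r = -1*5*(-13) - 2162/793 = -5*(-13) - 2162/793 = 65 - 2162/793 = 49383/793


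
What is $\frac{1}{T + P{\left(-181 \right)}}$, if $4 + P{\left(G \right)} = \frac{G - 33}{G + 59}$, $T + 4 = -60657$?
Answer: $- \frac{61}{3700458} \approx -1.6484 \cdot 10^{-5}$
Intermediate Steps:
$T = -60661$ ($T = -4 - 60657 = -60661$)
$P{\left(G \right)} = -4 + \frac{-33 + G}{59 + G}$ ($P{\left(G \right)} = -4 + \frac{G - 33}{G + 59} = -4 + \frac{-33 + G}{59 + G}$)
$\frac{1}{T + P{\left(-181 \right)}} = \frac{1}{-60661 + \frac{-269 - -543}{59 - 181}} = \frac{1}{-60661 + \frac{-269 + 543}{-122}} = \frac{1}{-60661 - \frac{137}{61}} = \frac{1}{- \frac{3700458}{61}} = - \frac{61}{3700458}$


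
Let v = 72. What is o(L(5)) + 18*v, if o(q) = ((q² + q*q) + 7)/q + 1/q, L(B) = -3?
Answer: 3862/3 ≈ 1287.3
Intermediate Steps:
o(q) = 1/q + (7 + 2*q²)/q (o(q) = ((q² + q²) + 7)/q + 1/q = (2*q² + 7)/q + 1/q = (7 + 2*q²)/q + 1/q = 1/q + (7 + 2*q²)/q)
o(L(5)) + 18*v = (2*(-3) + 8/(-3)) + 18*72 = (-6 + 8*(-⅓)) + 1296 = (-6 - 8/3) + 1296 = -26/3 + 1296 = 3862/3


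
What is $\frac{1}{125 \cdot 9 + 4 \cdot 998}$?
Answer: $\frac{1}{5117} \approx 0.00019543$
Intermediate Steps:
$\frac{1}{125 \cdot 9 + 4 \cdot 998} = \frac{1}{1125 + 3992} = \frac{1}{5117}$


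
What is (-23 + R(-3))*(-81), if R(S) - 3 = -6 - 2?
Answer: 2268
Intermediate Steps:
R(S) = -5 (R(S) = 3 + (-6 - 2) = 3 - 8 = -5)
(-23 + R(-3))*(-81) = (-23 - 5)*(-81) = -28*(-81) = 2268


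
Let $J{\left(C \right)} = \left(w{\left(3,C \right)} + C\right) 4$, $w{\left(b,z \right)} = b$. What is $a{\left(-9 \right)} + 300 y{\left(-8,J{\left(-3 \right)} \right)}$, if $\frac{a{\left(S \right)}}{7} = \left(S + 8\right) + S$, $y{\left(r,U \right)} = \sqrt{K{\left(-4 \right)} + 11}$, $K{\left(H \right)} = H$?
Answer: $-70 + 300 \sqrt{7} \approx 723.73$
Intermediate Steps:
$J{\left(C \right)} = 12 + 4 C$ ($J{\left(C \right)} = \left(3 + C\right) 4 = 12 + 4 C$)
$y{\left(r,U \right)} = \sqrt{7}$ ($y{\left(r,U \right)} = \sqrt{-4 + 11} = \sqrt{7}$)
$a{\left(S \right)} = 56 + 14 S$ ($a{\left(S \right)} = 7 \left(\left(S + 8\right) + S\right) = 7 \left(\left(8 + S\right) + S\right) = 7 \left(8 + 2 S\right) = 56 + 14 S$)
$a{\left(-9 \right)} + 300 y{\left(-8,J{\left(-3 \right)} \right)} = \left(56 + 14 \left(-9\right)\right) + 300 \sqrt{7} = \left(56 - 126\right) + 300 \sqrt{7} = -70 + 300 \sqrt{7}$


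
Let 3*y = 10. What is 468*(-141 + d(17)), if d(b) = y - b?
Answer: -72384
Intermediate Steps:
y = 10/3 (y = (1/3)*10 = 10/3 ≈ 3.3333)
d(b) = 10/3 - b
468*(-141 + d(17)) = 468*(-141 + (10/3 - 1*17)) = 468*(-141 + (10/3 - 17)) = 468*(-141 - 41/3) = 468*(-464/3) = -72384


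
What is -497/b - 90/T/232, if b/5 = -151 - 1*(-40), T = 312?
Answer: 5987483/6695520 ≈ 0.89425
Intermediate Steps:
b = -555 (b = 5*(-151 - 1*(-40)) = 5*(-151 + 40) = 5*(-111) = -555)
-497/b - 90/T/232 = -497/(-555) - 90/312/232 = -497*(-1/555) - 90*1/312*(1/232) = 497/555 - 15/52*1/232 = 497/555 - 15/12064 = 5987483/6695520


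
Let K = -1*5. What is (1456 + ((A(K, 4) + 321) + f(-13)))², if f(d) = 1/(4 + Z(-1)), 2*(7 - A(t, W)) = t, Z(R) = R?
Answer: 114939841/36 ≈ 3.1928e+6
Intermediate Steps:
K = -5
A(t, W) = 7 - t/2
f(d) = ⅓ (f(d) = 1/(4 - 1) = 1/3 = ⅓)
(1456 + ((A(K, 4) + 321) + f(-13)))² = (1456 + (((7 - ½*(-5)) + 321) + ⅓))² = (1456 + (((7 + 5/2) + 321) + ⅓))² = (1456 + ((19/2 + 321) + ⅓))² = (1456 + (661/2 + ⅓))² = (1456 + 1985/6)² = (10721/6)² = 114939841/36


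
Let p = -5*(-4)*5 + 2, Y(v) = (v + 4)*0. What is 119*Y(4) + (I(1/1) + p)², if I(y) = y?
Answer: 10609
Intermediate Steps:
Y(v) = 0 (Y(v) = (4 + v)*0 = 0)
p = 102 (p = 20*5 + 2 = 100 + 2 = 102)
119*Y(4) + (I(1/1) + p)² = 119*0 + (1/1 + 102)² = 0 + (1 + 102)² = 0 + 103² = 0 + 10609 = 10609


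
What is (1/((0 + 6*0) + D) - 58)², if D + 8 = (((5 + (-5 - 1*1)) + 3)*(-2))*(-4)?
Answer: 214369/64 ≈ 3349.5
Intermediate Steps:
D = 8 (D = -8 + (((5 + (-5 - 1*1)) + 3)*(-2))*(-4) = -8 + (((5 + (-5 - 1)) + 3)*(-2))*(-4) = -8 + (((5 - 6) + 3)*(-2))*(-4) = -8 + ((-1 + 3)*(-2))*(-4) = -8 + (2*(-2))*(-4) = -8 - 4*(-4) = -8 + 16 = 8)
(1/((0 + 6*0) + D) - 58)² = (1/((0 + 6*0) + 8) - 58)² = (1/((0 + 0) + 8) - 58)² = (1/(0 + 8) - 58)² = (1/8 - 58)² = (⅛ - 58)² = (-463/8)² = 214369/64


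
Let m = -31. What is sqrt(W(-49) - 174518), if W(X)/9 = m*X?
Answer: I*sqrt(160847) ≈ 401.06*I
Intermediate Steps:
W(X) = -279*X (W(X) = 9*(-31*X) = -279*X)
sqrt(W(-49) - 174518) = sqrt(-279*(-49) - 174518) = sqrt(13671 - 174518) = sqrt(-160847) = I*sqrt(160847)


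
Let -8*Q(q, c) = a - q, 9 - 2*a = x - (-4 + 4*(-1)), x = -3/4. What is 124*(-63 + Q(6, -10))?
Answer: -123721/16 ≈ -7732.6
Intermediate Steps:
x = -¾ (x = -3*¼ = -¾ ≈ -0.75000)
a = 7/8 (a = 9/2 - (-¾ - (-4 + 4*(-1)))/2 = 9/2 - (-¾ - (-4 - 4))/2 = 9/2 - (-¾ - 1*(-8))/2 = 9/2 - (-¾ + 8)/2 = 9/2 - ½*29/4 = 9/2 - 29/8 = 7/8 ≈ 0.87500)
Q(q, c) = -7/64 + q/8 (Q(q, c) = -(7/8 - q)/8 = -7/64 + q/8)
124*(-63 + Q(6, -10)) = 124*(-63 + (-7/64 + (⅛)*6)) = 124*(-63 + (-7/64 + ¾)) = 124*(-63 + 41/64) = 124*(-3991/64) = -123721/16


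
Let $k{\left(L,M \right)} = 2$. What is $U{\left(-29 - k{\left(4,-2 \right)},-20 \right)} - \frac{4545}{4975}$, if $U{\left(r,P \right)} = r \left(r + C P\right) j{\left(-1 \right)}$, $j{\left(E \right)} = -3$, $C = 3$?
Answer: $- \frac{8421594}{995} \approx -8463.9$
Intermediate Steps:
$U{\left(r,P \right)} = - 3 r \left(r + 3 P\right)$ ($U{\left(r,P \right)} = r \left(r + 3 P\right) \left(-3\right) = - 3 r \left(r + 3 P\right)$)
$U{\left(-29 - k{\left(4,-2 \right)},-20 \right)} - \frac{4545}{4975} = - 3 \left(-29 - 2\right) \left(\left(-29 - 2\right) + 3 \left(-20\right)\right) - \frac{4545}{4975} = - 3 \left(-29 - 2\right) \left(\left(-29 - 2\right) - 60\right) - 4545 \cdot \frac{1}{4975} = \left(-3\right) \left(-31\right) \left(-31 - 60\right) - \frac{909}{995} = \left(-3\right) \left(-31\right) \left(-91\right) - \frac{909}{995} = -8463 - \frac{909}{995} = - \frac{8421594}{995}$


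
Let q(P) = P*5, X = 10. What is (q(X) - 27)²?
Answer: 529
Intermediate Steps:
q(P) = 5*P
(q(X) - 27)² = (5*10 - 27)² = (50 - 27)² = 23² = 529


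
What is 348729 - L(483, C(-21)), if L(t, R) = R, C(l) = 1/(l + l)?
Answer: 14646619/42 ≈ 3.4873e+5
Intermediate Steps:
C(l) = 1/(2*l)
348729 - L(483, C(-21)) = 348729 - 1/(2*(-21)) = 348729 - (-1)/(2*21) = 348729 - 1*(-1/42) = 348729 + 1/42 = 14646619/42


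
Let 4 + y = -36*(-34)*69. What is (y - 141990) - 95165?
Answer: -152703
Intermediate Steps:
y = 84452 (y = -4 - 36*(-34)*69 = -4 + 1224*69 = -4 + 84456 = 84452)
(y - 141990) - 95165 = (84452 - 141990) - 95165 = -57538 - 95165 = -152703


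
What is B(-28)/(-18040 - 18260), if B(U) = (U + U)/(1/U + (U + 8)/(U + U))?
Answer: 392/81675 ≈ 0.0047995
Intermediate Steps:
B(U) = 2*U/(1/U + (8 + U)/(2*U)) (B(U) = (2*U)/(1/U + (8 + U)/((2*U))) = (2*U)/(1/U + (8 + U)*(1/(2*U))) = (2*U)/(1/U + (8 + U)/(2*U)) = 2*U/(1/U + (8 + U)/(2*U)))
B(-28)/(-18040 - 18260) = (4*(-28)**2/(10 - 28))/(-18040 - 18260) = (4*784/(-18))/(-36300) = (4*784*(-1/18))*(-1/36300) = -1568/9*(-1/36300) = 392/81675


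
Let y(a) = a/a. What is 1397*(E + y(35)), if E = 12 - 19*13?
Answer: -326898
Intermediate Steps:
E = -235 (E = 12 - 247 = -235)
y(a) = 1
1397*(E + y(35)) = 1397*(-235 + 1) = 1397*(-234) = -326898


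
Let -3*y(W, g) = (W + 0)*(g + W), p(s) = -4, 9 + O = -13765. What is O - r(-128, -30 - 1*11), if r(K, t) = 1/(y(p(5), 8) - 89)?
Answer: -3457271/251 ≈ -13774.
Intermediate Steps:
O = -13774 (O = -9 - 13765 = -13774)
y(W, g) = -W*(W + g)/3 (y(W, g) = -(W + 0)*(g + W)/3 = -W*(W + g)/3)
r(K, t) = -3/251 (r(K, t) = 1/(-⅓*(-4)*(-4 + 8) - 89) = 1/(-⅓*(-4)*4 - 89) = 1/(16/3 - 89) = 1/(-251/3) = -3/251)
O - r(-128, -30 - 1*11) = -13774 - 1*(-3/251) = -13774 + 3/251 = -3457271/251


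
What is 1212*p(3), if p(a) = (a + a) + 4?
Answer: 12120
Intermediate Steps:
p(a) = 4 + 2*a (p(a) = 2*a + 4 = 4 + 2*a)
1212*p(3) = 1212*(4 + 2*3) = 1212*(4 + 6) = 1212*10 = 12120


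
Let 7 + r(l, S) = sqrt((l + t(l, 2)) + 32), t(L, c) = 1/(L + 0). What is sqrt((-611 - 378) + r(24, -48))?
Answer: sqrt(-35856 + 3*sqrt(8070))/6 ≈ 31.441*I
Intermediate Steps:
t(L, c) = 1/L
r(l, S) = -7 + sqrt(32 + l + 1/l) (r(l, S) = -7 + sqrt((l + 1/l) + 32) = -7 + sqrt(32 + l + 1/l))
sqrt((-611 - 378) + r(24, -48)) = sqrt((-611 - 378) + (-7 + sqrt(32 + 24 + 1/24))) = sqrt(-989 + (-7 + sqrt(32 + 24 + 1/24))) = sqrt(-989 + (-7 + sqrt(1345/24))) = sqrt(-989 + (-7 + sqrt(8070)/12)) = sqrt(-996 + sqrt(8070)/12)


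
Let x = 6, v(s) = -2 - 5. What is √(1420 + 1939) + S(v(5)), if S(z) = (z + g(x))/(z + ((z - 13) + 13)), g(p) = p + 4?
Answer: -3/14 + √3359 ≈ 57.743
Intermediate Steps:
v(s) = -7
g(p) = 4 + p
S(z) = (10 + z)/(2*z) (S(z) = (z + (4 + 6))/(z + ((z - 13) + 13)) = (z + 10)/(z + ((-13 + z) + 13)) = (10 + z)/(z + z) = (10 + z)/((2*z)) = (10 + z)*(1/(2*z)) = (10 + z)/(2*z))
√(1420 + 1939) + S(v(5)) = √(1420 + 1939) + (½)*(10 - 7)/(-7) = √3359 + (½)*(-⅐)*3 = √3359 - 3/14 = -3/14 + √3359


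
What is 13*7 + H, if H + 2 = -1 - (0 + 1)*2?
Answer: 86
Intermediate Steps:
H = -5 (H = -2 + (-1 - (0 + 1)*2) = -2 + (-1 - 2) = -2 - 3 = -5)
13*7 + H = 13*7 - 5 = 91 - 5 = 86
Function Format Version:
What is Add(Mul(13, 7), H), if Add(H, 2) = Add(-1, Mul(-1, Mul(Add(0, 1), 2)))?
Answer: 86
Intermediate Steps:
H = -5 (H = Add(-2, Add(-1, Mul(-1, Mul(Add(0, 1), 2)))) = Add(-2, Add(-1, Mul(-1, Mul(1, 2)))) = Add(-2, Add(-1, Mul(-1, 2))) = Add(-2, Add(-1, -2)) = Add(-2, -3) = -5)
Add(Mul(13, 7), H) = Add(Mul(13, 7), -5) = Add(91, -5) = 86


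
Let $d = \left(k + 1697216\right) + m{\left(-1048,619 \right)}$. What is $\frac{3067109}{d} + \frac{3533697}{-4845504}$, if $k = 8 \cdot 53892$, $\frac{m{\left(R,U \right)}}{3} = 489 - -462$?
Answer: $\frac{2443552071017}{3442254117440} \approx 0.70987$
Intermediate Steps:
$m{\left(R,U \right)} = 2853$ ($m{\left(R,U \right)} = 3 \left(489 - -462\right) = 3 \left(489 + 462\right) = 3 \cdot 951 = 2853$)
$k = 431136$
$d = 2131205$ ($d = \left(431136 + 1697216\right) + 2853 = 2128352 + 2853 = 2131205$)
$\frac{3067109}{d} + \frac{3533697}{-4845504} = \frac{3067109}{2131205} + \frac{3533697}{-4845504} = 3067109 \cdot \frac{1}{2131205} + 3533697 \left(- \frac{1}{4845504}\right) = \frac{3067109}{2131205} - \frac{1177899}{1615168} = \frac{2443552071017}{3442254117440}$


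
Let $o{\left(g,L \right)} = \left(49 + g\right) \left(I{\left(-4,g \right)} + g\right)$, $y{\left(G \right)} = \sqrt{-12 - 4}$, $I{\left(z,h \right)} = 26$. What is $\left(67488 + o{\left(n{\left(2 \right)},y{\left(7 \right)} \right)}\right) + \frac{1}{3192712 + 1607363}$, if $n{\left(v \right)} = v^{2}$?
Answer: $\frac{331579580851}{4800075} \approx 69078.0$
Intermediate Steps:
$y{\left(G \right)} = 4 i$ ($y{\left(G \right)} = \sqrt{-16} = 4 i$)
$o{\left(g,L \right)} = \left(26 + g\right) \left(49 + g\right)$ ($o{\left(g,L \right)} = \left(49 + g\right) \left(26 + g\right) = \left(26 + g\right) \left(49 + g\right)$)
$\left(67488 + o{\left(n{\left(2 \right)},y{\left(7 \right)} \right)}\right) + \frac{1}{3192712 + 1607363} = \left(67488 + \left(1274 + \left(2^{2}\right)^{2} + 75 \cdot 2^{2}\right)\right) + \frac{1}{3192712 + 1607363} = \left(67488 + \left(1274 + 4^{2} + 75 \cdot 4\right)\right) + \frac{1}{4800075} = \left(67488 + \left(1274 + 16 + 300\right)\right) + \frac{1}{4800075} = \left(67488 + 1590\right) + \frac{1}{4800075} = 69078 + \frac{1}{4800075} = \frac{331579580851}{4800075}$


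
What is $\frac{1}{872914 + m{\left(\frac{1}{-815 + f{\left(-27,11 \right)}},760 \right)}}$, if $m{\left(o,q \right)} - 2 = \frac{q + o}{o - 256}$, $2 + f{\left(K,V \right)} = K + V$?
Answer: $\frac{213249}{186147831005} \approx 1.1456 \cdot 10^{-6}$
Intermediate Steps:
$f{\left(K,V \right)} = -2 + K + V$ ($f{\left(K,V \right)} = -2 + \left(K + V\right) = -2 + K + V$)
$m{\left(o,q \right)} = 2 + \frac{o + q}{-256 + o}$ ($m{\left(o,q \right)} = 2 + \frac{q + o}{o - 256} = 2 + \frac{o + q}{-256 + o}$)
$\frac{1}{872914 + m{\left(\frac{1}{-815 + f{\left(-27,11 \right)}},760 \right)}} = \frac{1}{872914 + \frac{-512 + 760 + \frac{3}{-815 - 18}}{-256 + \frac{1}{-815 - 18}}} = \frac{1}{872914 + \frac{-512 + 760 + \frac{3}{-833}}{-256 + \frac{1}{-833}}} = \frac{1}{872914 + \frac{-512 + 760 + 3 \left(- \frac{1}{833}\right)}{-256 - \frac{1}{833}}} = \frac{1}{872914 + \frac{-512 + 760 - \frac{3}{833}}{- \frac{213249}{833}}} = \frac{1}{872914 - \frac{206581}{213249}} = \frac{1}{\frac{186147831005}{213249}} = \frac{213249}{186147831005}$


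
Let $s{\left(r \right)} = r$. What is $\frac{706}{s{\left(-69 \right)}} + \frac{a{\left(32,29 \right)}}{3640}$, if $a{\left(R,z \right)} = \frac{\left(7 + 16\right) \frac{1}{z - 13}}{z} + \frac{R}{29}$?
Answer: $- \frac{238473769}{23307648} \approx -10.232$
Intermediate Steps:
$a{\left(R,z \right)} = \frac{R}{29} + \frac{23}{z \left(-13 + z\right)}$ ($a{\left(R,z \right)} = \frac{23 \frac{1}{-13 + z}}{z} + R \frac{1}{29} = \frac{23}{z \left(-13 + z\right)} + \frac{R}{29} = \frac{R}{29} + \frac{23}{z \left(-13 + z\right)}$)
$\frac{706}{s{\left(-69 \right)}} + \frac{a{\left(32,29 \right)}}{3640} = \frac{706}{-69} + \frac{\frac{1}{29} \cdot \frac{1}{29} \frac{1}{-13 + 29} \left(667 + 32 \cdot 29^{2} - 416 \cdot 29\right)}{3640} = 706 \left(- \frac{1}{69}\right) + \frac{1}{29} \cdot \frac{1}{29} \cdot \frac{1}{16} \left(667 + 32 \cdot 841 - 12064\right) \frac{1}{3640} = - \frac{706}{69} + \frac{1}{29} \cdot \frac{1}{29} \cdot \frac{1}{16} \left(667 + 26912 - 12064\right) \frac{1}{3640} = - \frac{706}{69} + \frac{1}{29} \cdot \frac{1}{29} \cdot \frac{1}{16} \cdot 15515 \cdot \frac{1}{3640} = - \frac{706}{69} + \frac{535}{464} \cdot \frac{1}{3640} = - \frac{706}{69} + \frac{107}{337792} = - \frac{238473769}{23307648}$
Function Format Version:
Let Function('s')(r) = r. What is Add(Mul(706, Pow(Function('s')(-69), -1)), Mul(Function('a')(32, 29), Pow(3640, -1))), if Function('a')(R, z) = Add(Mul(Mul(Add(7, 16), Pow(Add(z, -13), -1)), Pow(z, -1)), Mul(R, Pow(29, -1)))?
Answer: Rational(-238473769, 23307648) ≈ -10.232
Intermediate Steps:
Function('a')(R, z) = Add(Mul(Rational(1, 29), R), Mul(23, Pow(z, -1), Pow(Add(-13, z), -1))) (Function('a')(R, z) = Add(Mul(Mul(23, Pow(Add(-13, z), -1)), Pow(z, -1)), Mul(R, Rational(1, 29))) = Add(Mul(23, Pow(z, -1), Pow(Add(-13, z), -1)), Mul(Rational(1, 29), R)) = Add(Mul(Rational(1, 29), R), Mul(23, Pow(z, -1), Pow(Add(-13, z), -1))))
Add(Mul(706, Pow(Function('s')(-69), -1)), Mul(Function('a')(32, 29), Pow(3640, -1))) = Add(Mul(706, Pow(-69, -1)), Mul(Mul(Rational(1, 29), Pow(29, -1), Pow(Add(-13, 29), -1), Add(667, Mul(32, Pow(29, 2)), Mul(-13, 32, 29))), Pow(3640, -1))) = Add(Mul(706, Rational(-1, 69)), Mul(Mul(Rational(1, 29), Rational(1, 29), Pow(16, -1), Add(667, Mul(32, 841), -12064)), Rational(1, 3640))) = Add(Rational(-706, 69), Mul(Mul(Rational(1, 29), Rational(1, 29), Rational(1, 16), Add(667, 26912, -12064)), Rational(1, 3640))) = Add(Rational(-706, 69), Mul(Mul(Rational(1, 29), Rational(1, 29), Rational(1, 16), 15515), Rational(1, 3640))) = Add(Rational(-706, 69), Mul(Rational(535, 464), Rational(1, 3640))) = Add(Rational(-706, 69), Rational(107, 337792)) = Rational(-238473769, 23307648)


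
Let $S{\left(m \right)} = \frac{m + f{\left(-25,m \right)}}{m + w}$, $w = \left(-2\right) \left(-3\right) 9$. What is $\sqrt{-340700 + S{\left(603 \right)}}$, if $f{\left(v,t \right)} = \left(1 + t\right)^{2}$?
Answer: $\frac{i \sqrt{16313637113}}{219} \approx 583.22 i$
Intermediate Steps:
$w = 54$ ($w = 6 \cdot 9 = 54$)
$S{\left(m \right)} = \frac{m + \left(1 + m\right)^{2}}{54 + m}$ ($S{\left(m \right)} = \frac{m + \left(1 + m\right)^{2}}{m + 54} = \frac{m + \left(1 + m\right)^{2}}{54 + m}$)
$\sqrt{-340700 + S{\left(603 \right)}} = \sqrt{-340700 + \frac{603 + \left(1 + 603\right)^{2}}{54 + 603}} = \sqrt{-340700 + \frac{603 + 604^{2}}{657}} = \sqrt{-340700 + \frac{603 + 364816}{657}} = \sqrt{-340700 + \frac{1}{657} \cdot 365419} = \sqrt{-340700 + \frac{365419}{657}} = \sqrt{- \frac{223474481}{657}} = \frac{i \sqrt{16313637113}}{219}$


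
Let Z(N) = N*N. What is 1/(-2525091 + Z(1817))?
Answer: 1/776398 ≈ 1.2880e-6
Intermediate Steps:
Z(N) = N²
1/(-2525091 + Z(1817)) = 1/(-2525091 + 1817²) = 1/(-2525091 + 3301489) = 1/776398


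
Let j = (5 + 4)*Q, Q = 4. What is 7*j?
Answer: 252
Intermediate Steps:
j = 36 (j = (5 + 4)*4 = 9*4 = 36)
7*j = 7*36 = 252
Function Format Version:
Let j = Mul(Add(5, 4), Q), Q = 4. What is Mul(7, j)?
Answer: 252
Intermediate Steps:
j = 36 (j = Mul(Add(5, 4), 4) = Mul(9, 4) = 36)
Mul(7, j) = Mul(7, 36) = 252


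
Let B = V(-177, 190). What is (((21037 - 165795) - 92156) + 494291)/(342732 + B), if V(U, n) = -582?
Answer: 257377/342150 ≈ 0.75223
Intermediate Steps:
B = -582
(((21037 - 165795) - 92156) + 494291)/(342732 + B) = (((21037 - 165795) - 92156) + 494291)/(342732 - 582) = ((-144758 - 92156) + 494291)/342150 = (-236914 + 494291)*(1/342150) = 257377*(1/342150) = 257377/342150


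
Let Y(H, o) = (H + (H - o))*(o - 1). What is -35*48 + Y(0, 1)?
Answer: -1680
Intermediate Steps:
Y(H, o) = (-1 + o)*(-o + 2*H) (Y(H, o) = (-o + 2*H)*(-1 + o) = (-1 + o)*(-o + 2*H))
-35*48 + Y(0, 1) = -35*48 + (1 - 1*1² - 2*0 + 2*0*1) = -1680 + (1 - 1*1 + 0 + 0) = -1680 + (1 - 1 + 0 + 0) = -1680 + 0 = -1680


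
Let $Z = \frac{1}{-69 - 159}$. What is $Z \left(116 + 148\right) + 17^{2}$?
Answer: $\frac{5469}{19} \approx 287.84$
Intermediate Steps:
$Z = - \frac{1}{228}$ ($Z = \frac{1}{-228} = - \frac{1}{228} \approx -0.004386$)
$Z \left(116 + 148\right) + 17^{2} = - \frac{116 + 148}{228} + 17^{2} = \left(- \frac{1}{228}\right) 264 + 289 = - \frac{22}{19} + 289 = \frac{5469}{19}$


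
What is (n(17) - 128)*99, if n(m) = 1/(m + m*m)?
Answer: -430837/34 ≈ -12672.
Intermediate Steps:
n(m) = 1/(m + m²)
(n(17) - 128)*99 = (1/(17*(1 + 17)) - 128)*99 = ((1/17)/18 - 128)*99 = ((1/17)*(1/18) - 128)*99 = (1/306 - 128)*99 = -39167/306*99 = -430837/34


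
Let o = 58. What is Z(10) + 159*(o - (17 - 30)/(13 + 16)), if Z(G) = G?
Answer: 269795/29 ≈ 9303.3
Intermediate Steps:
Z(10) + 159*(o - (17 - 30)/(13 + 16)) = 10 + 159*(58 - (17 - 30)/(13 + 16)) = 10 + 159*(58 - (-13)/29) = 10 + 159*(58 - 1*(-13/29)) = 10 + 159*(58 + 13/29) = 10 + 159*(1695/29) = 10 + 269505/29 = 269795/29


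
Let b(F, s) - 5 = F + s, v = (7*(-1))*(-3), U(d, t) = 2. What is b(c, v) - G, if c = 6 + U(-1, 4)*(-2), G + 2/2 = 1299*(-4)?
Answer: 5225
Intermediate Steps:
G = -5197 (G = -1 + 1299*(-4) = -1 - 5196 = -5197)
c = 2 (c = 6 + 2*(-2) = 6 - 4 = 2)
v = 21 (v = -7*(-3) = 21)
b(F, s) = 5 + F + s (b(F, s) = 5 + (F + s) = 5 + F + s)
b(c, v) - G = (5 + 2 + 21) - 1*(-5197) = 28 + 5197 = 5225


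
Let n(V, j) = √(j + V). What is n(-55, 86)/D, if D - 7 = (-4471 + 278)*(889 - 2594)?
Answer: √31/7149072 ≈ 7.7881e-7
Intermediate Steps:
n(V, j) = √(V + j)
D = 7149072 (D = 7 + (-4471 + 278)*(889 - 2594) = 7 - 4193*(-1705) = 7 + 7149065 = 7149072)
n(-55, 86)/D = √(-55 + 86)/7149072 = √31*(1/7149072) = √31/7149072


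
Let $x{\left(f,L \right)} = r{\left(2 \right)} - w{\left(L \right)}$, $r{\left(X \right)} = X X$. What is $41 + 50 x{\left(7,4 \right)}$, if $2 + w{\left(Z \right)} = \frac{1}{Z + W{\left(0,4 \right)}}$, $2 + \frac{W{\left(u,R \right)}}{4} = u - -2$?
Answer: $\frac{657}{2} \approx 328.5$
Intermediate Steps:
$W{\left(u,R \right)} = 4 u$ ($W{\left(u,R \right)} = -8 + 4 \left(u - -2\right) = -8 + 4 \left(u + 2\right) = -8 + 4 \left(2 + u\right) = -8 + \left(8 + 4 u\right) = 4 u$)
$r{\left(X \right)} = X^{2}$
$w{\left(Z \right)} = -2 + \frac{1}{Z}$ ($w{\left(Z \right)} = -2 + \frac{1}{Z + 4 \cdot 0} = -2 + \frac{1}{Z + 0} = -2 + \frac{1}{Z}$)
$x{\left(f,L \right)} = 6 - \frac{1}{L}$ ($x{\left(f,L \right)} = 2^{2} - \left(-2 + \frac{1}{L}\right) = 4 + \left(2 - \frac{1}{L}\right) = 6 - \frac{1}{L}$)
$41 + 50 x{\left(7,4 \right)} = 41 + 50 \left(6 - \frac{1}{4}\right) = 41 + 50 \cdot \frac{23}{4} = 41 + \frac{575}{2} = \frac{657}{2}$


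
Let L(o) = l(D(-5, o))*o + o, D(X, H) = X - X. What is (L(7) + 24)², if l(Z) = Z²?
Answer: 961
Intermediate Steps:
D(X, H) = 0
L(o) = o (L(o) = 0²*o + o = 0*o + o = 0 + o = o)
(L(7) + 24)² = (7 + 24)² = 31² = 961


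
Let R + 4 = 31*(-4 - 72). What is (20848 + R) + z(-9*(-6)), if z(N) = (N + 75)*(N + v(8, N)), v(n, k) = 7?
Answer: 26357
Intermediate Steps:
z(N) = (7 + N)*(75 + N) (z(N) = (N + 75)*(N + 7) = (75 + N)*(7 + N) = (7 + N)*(75 + N))
R = -2360 (R = -4 + 31*(-4 - 72) = -4 + 31*(-76) = -4 - 2356 = -2360)
(20848 + R) + z(-9*(-6)) = (20848 - 2360) + (525 + (-9*(-6))² + 82*(-9*(-6))) = 18488 + (525 + 54² + 82*54) = 18488 + (525 + 2916 + 4428) = 18488 + 7869 = 26357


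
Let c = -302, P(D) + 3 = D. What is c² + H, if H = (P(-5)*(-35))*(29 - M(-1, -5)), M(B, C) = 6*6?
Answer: 89244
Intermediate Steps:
P(D) = -3 + D
M(B, C) = 36
H = -1960 (H = ((-3 - 5)*(-35))*(29 - 1*36) = (-8*(-35))*(29 - 36) = 280*(-7) = -1960)
c² + H = (-302)² - 1960 = 91204 - 1960 = 89244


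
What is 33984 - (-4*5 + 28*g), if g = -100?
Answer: 36804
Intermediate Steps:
33984 - (-4*5 + 28*g) = 33984 - (-4*5 + 28*(-100)) = 33984 - (-20 - 2800) = 33984 - 1*(-2820) = 33984 + 2820 = 36804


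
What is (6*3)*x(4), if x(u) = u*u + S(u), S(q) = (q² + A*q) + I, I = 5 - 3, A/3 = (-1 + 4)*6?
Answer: 4500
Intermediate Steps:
A = 54 (A = 3*((-1 + 4)*6) = 3*(3*6) = 3*18 = 54)
I = 2
S(q) = 2 + q² + 54*q (S(q) = (q² + 54*q) + 2 = 2 + q² + 54*q)
x(u) = 2 + 2*u² + 54*u (x(u) = u*u + (2 + u² + 54*u) = u² + (2 + u² + 54*u) = 2 + 2*u² + 54*u)
(6*3)*x(4) = (6*3)*(2 + 2*4² + 54*4) = 18*(2 + 2*16 + 216) = 18*(2 + 32 + 216) = 18*250 = 4500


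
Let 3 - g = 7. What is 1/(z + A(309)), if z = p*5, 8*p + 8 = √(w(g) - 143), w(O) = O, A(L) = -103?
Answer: -2304/250057 - 280*I*√3/750171 ≈ -0.0092139 - 0.00064649*I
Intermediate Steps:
g = -4 (g = 3 - 1*7 = 3 - 7 = -4)
p = -1 + 7*I*√3/8 (p = -1 + √(-4 - 143)/8 = -1 + √(-147)/8 = -1 + (7*I*√3)/8 = -1 + 7*I*√3/8 ≈ -1.0 + 1.5155*I)
z = -5 + 35*I*√3/8 (z = (-1 + 7*I*√3/8)*5 = -5 + 35*I*√3/8 ≈ -5.0 + 7.5777*I)
1/(z + A(309)) = 1/((-5 + 35*I*√3/8) - 103) = 1/(-108 + 35*I*√3/8)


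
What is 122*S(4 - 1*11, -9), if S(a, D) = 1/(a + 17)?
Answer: 61/5 ≈ 12.200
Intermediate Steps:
S(a, D) = 1/(17 + a)
122*S(4 - 1*11, -9) = 122/(17 + (4 - 1*11)) = 122/(17 + (4 - 11)) = 122/(17 - 7) = 122/10 = 122*(1/10) = 61/5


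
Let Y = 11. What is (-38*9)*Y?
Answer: -3762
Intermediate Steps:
(-38*9)*Y = -38*9*11 = -342*11 = -3762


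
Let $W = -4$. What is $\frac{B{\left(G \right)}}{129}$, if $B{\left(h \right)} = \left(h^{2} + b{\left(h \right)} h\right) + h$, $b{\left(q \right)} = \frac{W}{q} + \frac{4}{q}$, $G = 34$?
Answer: $\frac{1190}{129} \approx 9.2248$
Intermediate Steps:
$b{\left(q \right)} = 0$ ($b{\left(q \right)} = - \frac{4}{q} + \frac{4}{q} = 0$)
$B{\left(h \right)} = h + h^{2}$ ($B{\left(h \right)} = \left(h^{2} + 0 h\right) + h = \left(h^{2} + 0\right) + h = h^{2} + h = h + h^{2}$)
$\frac{B{\left(G \right)}}{129} = \frac{34 \left(1 + 34\right)}{129} = 34 \cdot 35 \cdot \frac{1}{129} = 1190 \cdot \frac{1}{129} = \frac{1190}{129}$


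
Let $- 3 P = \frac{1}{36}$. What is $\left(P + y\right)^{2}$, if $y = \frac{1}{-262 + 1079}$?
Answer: $\frac{502681}{7785591696} \approx 6.4566 \cdot 10^{-5}$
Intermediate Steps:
$P = - \frac{1}{108}$ ($P = - \frac{1}{3 \cdot 36} = \left(- \frac{1}{3}\right) \frac{1}{36} = - \frac{1}{108} \approx -0.0092593$)
$y = \frac{1}{817} \approx 0.001224$
$\left(P + y\right)^{2} = \left(- \frac{1}{108} + \frac{1}{817}\right)^{2} = \left(- \frac{709}{88236}\right)^{2} = \frac{502681}{7785591696}$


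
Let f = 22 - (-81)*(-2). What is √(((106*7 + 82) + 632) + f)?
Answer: 2*√329 ≈ 36.277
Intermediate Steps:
f = -140 (f = 22 - 1*162 = 22 - 162 = -140)
√(((106*7 + 82) + 632) + f) = √(((106*7 + 82) + 632) - 140) = √(((742 + 82) + 632) - 140) = √((824 + 632) - 140) = √(1456 - 140) = √1316 = 2*√329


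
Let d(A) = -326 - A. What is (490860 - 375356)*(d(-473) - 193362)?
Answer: -22317105360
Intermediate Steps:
(490860 - 375356)*(d(-473) - 193362) = (490860 - 375356)*((-326 - 1*(-473)) - 193362) = 115504*((-326 + 473) - 193362) = 115504*(147 - 193362) = 115504*(-193215) = -22317105360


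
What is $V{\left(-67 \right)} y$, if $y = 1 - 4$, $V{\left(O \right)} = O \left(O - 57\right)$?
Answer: $-24924$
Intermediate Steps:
$V{\left(O \right)} = O \left(-57 + O\right)$
$y = -3$ ($y = 1 - 4 = -3$)
$V{\left(-67 \right)} y = - 67 \left(-57 - 67\right) \left(-3\right) = \left(-67\right) \left(-124\right) \left(-3\right) = 8308 \left(-3\right) = -24924$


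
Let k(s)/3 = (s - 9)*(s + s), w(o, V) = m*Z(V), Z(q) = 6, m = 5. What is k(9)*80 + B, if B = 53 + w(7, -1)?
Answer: 83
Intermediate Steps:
w(o, V) = 30 (w(o, V) = 5*6 = 30)
k(s) = 6*s*(-9 + s) (k(s) = 3*((s - 9)*(s + s)) = 3*((-9 + s)*(2*s)) = 3*(2*s*(-9 + s)) = 6*s*(-9 + s))
B = 83 (B = 53 + 30 = 83)
k(9)*80 + B = (6*9*(-9 + 9))*80 + 83 = (6*9*0)*80 + 83 = 0*80 + 83 = 0 + 83 = 83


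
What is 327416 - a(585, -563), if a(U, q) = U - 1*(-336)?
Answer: 326495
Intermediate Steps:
a(U, q) = 336 + U (a(U, q) = U + 336 = 336 + U)
327416 - a(585, -563) = 327416 - (336 + 585) = 327416 - 1*921 = 327416 - 921 = 326495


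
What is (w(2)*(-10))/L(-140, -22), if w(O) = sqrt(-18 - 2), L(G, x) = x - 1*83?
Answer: 4*I*sqrt(5)/21 ≈ 0.42592*I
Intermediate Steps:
L(G, x) = -83 + x (L(G, x) = x - 83 = -83 + x)
w(O) = 2*I*sqrt(5) (w(O) = sqrt(-20) = 2*I*sqrt(5))
(w(2)*(-10))/L(-140, -22) = ((2*I*sqrt(5))*(-10))/(-83 - 22) = -20*I*sqrt(5)/(-105) = -20*I*sqrt(5)*(-1/105) = 4*I*sqrt(5)/21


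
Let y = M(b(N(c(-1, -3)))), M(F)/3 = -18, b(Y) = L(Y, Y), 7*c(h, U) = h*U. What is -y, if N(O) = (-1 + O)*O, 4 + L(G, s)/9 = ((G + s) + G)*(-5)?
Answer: 54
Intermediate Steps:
c(h, U) = U*h/7 (c(h, U) = (h*U)/7 = (U*h)/7 = U*h/7)
L(G, s) = -36 - 90*G - 45*s (L(G, s) = -36 + 9*(((G + s) + G)*(-5)) = -36 + 9*((s + 2*G)*(-5)) = -36 + 9*(-10*G - 5*s) = -36 + (-90*G - 45*s) = -36 - 90*G - 45*s)
N(O) = O*(-1 + O)
b(Y) = -36 - 135*Y (b(Y) = -36 - 90*Y - 45*Y = -36 - 135*Y)
M(F) = -54 (M(F) = 3*(-18) = -54)
y = -54
-y = -1*(-54) = 54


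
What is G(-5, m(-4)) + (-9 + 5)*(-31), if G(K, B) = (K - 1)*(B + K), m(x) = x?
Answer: 178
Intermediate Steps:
G(K, B) = (-1 + K)*(B + K)
G(-5, m(-4)) + (-9 + 5)*(-31) = ((-5)² - 1*(-4) - 1*(-5) - 4*(-5)) + (-9 + 5)*(-31) = (25 + 4 + 5 + 20) - 4*(-31) = 54 + 124 = 178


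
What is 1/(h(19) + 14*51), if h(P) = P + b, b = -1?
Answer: 1/732 ≈ 0.0013661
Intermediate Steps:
h(P) = -1 + P (h(P) = P - 1 = -1 + P)
1/(h(19) + 14*51) = 1/((-1 + 19) + 14*51) = 1/(18 + 714) = 1/732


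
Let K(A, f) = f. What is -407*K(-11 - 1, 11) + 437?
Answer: -4040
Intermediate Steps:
-407*K(-11 - 1, 11) + 437 = -407*11 + 437 = -4477 + 437 = -4040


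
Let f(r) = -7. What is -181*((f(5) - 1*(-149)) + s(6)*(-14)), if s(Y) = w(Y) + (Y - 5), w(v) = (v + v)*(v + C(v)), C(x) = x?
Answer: 341728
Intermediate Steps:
w(v) = 4*v**2 (w(v) = (v + v)*(v + v) = (2*v)*(2*v) = 4*v**2)
s(Y) = -5 + Y + 4*Y**2 (s(Y) = 4*Y**2 + (Y - 5) = 4*Y**2 + (-5 + Y) = -5 + Y + 4*Y**2)
-181*((f(5) - 1*(-149)) + s(6)*(-14)) = -181*((-7 - 1*(-149)) + (-5 + 6 + 4*6**2)*(-14)) = -181*((-7 + 149) + (-5 + 6 + 4*36)*(-14)) = -181*(142 + (-5 + 6 + 144)*(-14)) = -181*(142 + 145*(-14)) = -181*(142 - 2030) = -181*(-1888) = 341728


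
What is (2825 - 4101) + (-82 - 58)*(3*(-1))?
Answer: -856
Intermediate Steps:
(2825 - 4101) + (-82 - 58)*(3*(-1)) = -1276 - 140*(-3) = -1276 + 420 = -856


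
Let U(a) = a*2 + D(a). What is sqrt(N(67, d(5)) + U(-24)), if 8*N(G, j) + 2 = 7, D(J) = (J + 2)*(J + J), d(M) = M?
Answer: sqrt(16138)/4 ≈ 31.759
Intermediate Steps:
D(J) = 2*J*(2 + J) (D(J) = (2 + J)*(2*J) = 2*J*(2 + J))
N(G, j) = 5/8 (N(G, j) = -1/4 + (1/8)*7 = -1/4 + 7/8 = 5/8)
U(a) = 2*a + 2*a*(2 + a) (U(a) = a*2 + 2*a*(2 + a) = 2*a + 2*a*(2 + a))
sqrt(N(67, d(5)) + U(-24)) = sqrt(5/8 + 2*(-24)*(3 - 24)) = sqrt(5/8 + 2*(-24)*(-21)) = sqrt(5/8 + 1008) = sqrt(8069/8) = sqrt(16138)/4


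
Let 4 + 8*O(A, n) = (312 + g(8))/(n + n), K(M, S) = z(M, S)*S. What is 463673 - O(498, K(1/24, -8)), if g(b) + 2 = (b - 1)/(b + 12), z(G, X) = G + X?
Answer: 28339705699/61120 ≈ 4.6367e+5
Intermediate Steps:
g(b) = -2 + (-1 + b)/(12 + b) (g(b) = -2 + (b - 1)/(b + 12) = -2 + (-1 + b)/(12 + b))
K(M, S) = S*(M + S) (K(M, S) = (M + S)*S = S*(M + S))
O(A, n) = -½ + 6207/(320*n) (O(A, n) = -½ + ((312 + (-25 - 1*8)/(12 + 8))/(n + n))/8 = -½ + ((312 + (-25 - 8)/20)/((2*n)))/8 = -½ + ((312 + (1/20)*(-33))*(1/(2*n)))/8 = -½ + ((312 - 33/20)*(1/(2*n)))/8 = -½ + (6207*(1/(2*n))/20)/8 = -½ + (6207/(40*n))/8 = -½ + 6207/(320*n))
463673 - O(498, K(1/24, -8)) = 463673 - (6207 - (-1280)*(1/24 - 8))/(320*((-8*(1/24 - 8)))) = 463673 - (6207 - (-1280)*(-191)/24)/(320*((-8*(-191/24)))) = 463673 - (6207 - 160*191/3)/(320*191/3) = 463673 - 3*(6207 - 30560/3)/(320*191) = 463673 - 3*(-11939)/(320*191*3) = 463673 - 1*(-11939/61120) = 463673 + 11939/61120 = 28339705699/61120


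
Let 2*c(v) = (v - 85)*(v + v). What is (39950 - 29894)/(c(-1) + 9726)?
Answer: 2514/2453 ≈ 1.0249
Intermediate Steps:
c(v) = v*(-85 + v) (c(v) = ((v - 85)*(v + v))/2 = ((-85 + v)*(2*v))/2 = (2*v*(-85 + v))/2 = v*(-85 + v))
(39950 - 29894)/(c(-1) + 9726) = (39950 - 29894)/(-(-85 - 1) + 9726) = 10056/(-1*(-86) + 9726) = 10056/(86 + 9726) = 10056/9812 = 10056*(1/9812) = 2514/2453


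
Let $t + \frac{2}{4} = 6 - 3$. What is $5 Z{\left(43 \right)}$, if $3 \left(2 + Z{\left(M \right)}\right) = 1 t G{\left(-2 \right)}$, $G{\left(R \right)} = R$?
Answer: $- \frac{55}{3} \approx -18.333$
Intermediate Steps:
$t = \frac{5}{2}$ ($t = - \frac{1}{2} + \left(6 - 3\right) = - \frac{1}{2} + 3 = \frac{5}{2} \approx 2.5$)
$Z{\left(M \right)} = - \frac{11}{3}$ ($Z{\left(M \right)} = -2 + \frac{1 \cdot \frac{5}{2} \left(-2\right)}{3} = -2 + \frac{\frac{5}{2} \left(-2\right)}{3} = -2 + \frac{1}{3} \left(-5\right) = -2 - \frac{5}{3} = - \frac{11}{3}$)
$5 Z{\left(43 \right)} = 5 \left(- \frac{11}{3}\right) = - \frac{55}{3}$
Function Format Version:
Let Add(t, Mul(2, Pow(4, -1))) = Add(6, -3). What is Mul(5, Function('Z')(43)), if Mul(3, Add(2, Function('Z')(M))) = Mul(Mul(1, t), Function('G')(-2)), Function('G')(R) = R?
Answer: Rational(-55, 3) ≈ -18.333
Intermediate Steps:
t = Rational(5, 2) (t = Add(Rational(-1, 2), Add(6, -3)) = Add(Rational(-1, 2), 3) = Rational(5, 2) ≈ 2.5000)
Function('Z')(M) = Rational(-11, 3) (Function('Z')(M) = Add(-2, Mul(Rational(1, 3), Mul(Mul(1, Rational(5, 2)), -2))) = Add(-2, Mul(Rational(1, 3), Mul(Rational(5, 2), -2))) = Add(-2, Mul(Rational(1, 3), -5)) = Add(-2, Rational(-5, 3)) = Rational(-11, 3))
Mul(5, Function('Z')(43)) = Mul(5, Rational(-11, 3)) = Rational(-55, 3)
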